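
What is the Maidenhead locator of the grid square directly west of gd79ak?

GD69xk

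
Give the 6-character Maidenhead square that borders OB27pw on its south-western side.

Longitude subsquare p = 15; −1 → 14 = o.
Latitude subsquare w = 22; −1 → 21 = v.

OB27ov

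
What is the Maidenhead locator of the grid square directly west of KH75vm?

Longitude subsquare v = 21; −1 → 20 = u.
The latitude characters are unchanged.

KH75um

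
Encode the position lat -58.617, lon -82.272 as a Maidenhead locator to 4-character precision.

ED81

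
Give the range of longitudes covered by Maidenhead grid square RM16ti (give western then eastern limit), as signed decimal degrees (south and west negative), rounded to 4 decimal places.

163.5833, 163.6667

Field R=17, M=12: +17·20° lon, +12·10° lat → SW at lon 160°, lat 30°.
Square 1, 6: +1·2° lon, +6·1° lat → SW at lon 162°, lat 36°.
Subsquare t=19, i=8: +19·0.0833333° lon, +8·0.0416667° lat → SW at lon 163.583°, lat 36.3333°.
Cell spans 0.0833333° lon × 0.0416667° lat.
west 163.5833, east 163.6667.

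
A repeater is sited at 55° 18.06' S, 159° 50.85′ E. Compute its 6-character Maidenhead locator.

QD94wq

Add 180° to longitude and 90° to latitude: 339.8475, 34.6990.
Field (20°×10°, letters A–R): 339.8475/20 → 16 → Q, 34.6990/10 → 3 → D; chars QD.
Square (2°×1°, digits 0–9): 19.8475/2 → 9, 4.6990/1 → 4; chars 94.
Subsquare (5′×2.5′, letters a–x): 1.8475/0.0833333 → 22 → w, 0.6990/0.0416667 → 16 → q; chars wq.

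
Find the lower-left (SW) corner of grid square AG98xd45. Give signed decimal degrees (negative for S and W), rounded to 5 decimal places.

-21.85417, -160.05000

Field A=0, G=6: +0·20° lon, +6·10° lat → SW at lon -180°, lat -30°.
Square 9, 8: +9·2° lon, +8·1° lat → SW at lon -162°, lat -22°.
Subsquare x=23, d=3: +23·0.0833333° lon, +3·0.0416667° lat → SW at lon -160.083°, lat -21.875°.
Extended square 4, 5: +4·0.00833333° lon, +5·0.00416667° lat → SW at lon -160.05°, lat -21.8542°.
latitude -21.85417, longitude -160.05000.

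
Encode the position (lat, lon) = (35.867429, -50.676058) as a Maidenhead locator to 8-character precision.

Shift to the Maidenhead origin (180°W, 90°S): lon 129.32394, lat 125.86743.
Field: 129.32394/20 → 6 → G, 125.86743/10 → 12 → M; chars GM.
Square: 9.32394/2 → 4, 5.86743/1 → 5; chars 45.
Subsquare: 1.32394/0.0833333 → 15 → p, 0.86743/0.0416667 → 20 → u; chars pu.
Extended square: 0.07394/0.00833333 → 8, 0.03410/0.00416667 → 8; chars 88.

GM45pu88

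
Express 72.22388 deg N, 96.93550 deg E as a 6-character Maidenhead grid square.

Add 180° to longitude and 90° to latitude: 276.9355, 162.2239.
Field: lon ⌊276.9355/20⌋ = 13 → N; lat ⌊162.2239/10⌋ = 16 → Q.
Square: lon ⌊16.9355/2⌋ = 8; lat ⌊2.2239/1⌋ = 2.
Subsquare: lon ⌊0.9355/0.0833333⌋ = 11 → l; lat ⌊0.2239/0.0416667⌋ = 5 → f.

NQ82lf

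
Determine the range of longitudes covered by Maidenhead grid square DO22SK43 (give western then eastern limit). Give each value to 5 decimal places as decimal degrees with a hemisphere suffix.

Field D=3, O=14: +3·20° lon, +14·10° lat → SW at lon -120°, lat 50°.
Square 2, 2: +2·2° lon, +2·1° lat → SW at lon -116°, lat 52°.
Subsquare s=18, k=10: +18·0.0833333° lon, +10·0.0416667° lat → SW at lon -114.5°, lat 52.4167°.
Extended square 4, 3: +4·0.00833333° lon, +3·0.00416667° lat → SW at lon -114.467°, lat 52.4292°.
Cell spans 0.00833333° lon × 0.00416667° lat.
west 114.46667° W, east 114.45833° W.

114.46667° W, 114.45833° W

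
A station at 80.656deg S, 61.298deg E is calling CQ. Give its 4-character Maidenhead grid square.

MA09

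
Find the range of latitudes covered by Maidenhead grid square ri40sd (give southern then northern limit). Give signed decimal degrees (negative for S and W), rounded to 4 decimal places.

-9.8750, -9.8333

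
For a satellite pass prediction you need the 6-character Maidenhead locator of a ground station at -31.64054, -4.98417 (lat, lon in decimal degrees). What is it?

IF78mi

Shift to the Maidenhead origin (180°W, 90°S): lon 175.0158, lat 58.3595.
Field (20°×10°, letters A–R): lon ⌊175.0158/20⌋ = 8 → I; lat ⌊58.3595/10⌋ = 5 → F.
Square (2°×1°, digits 0–9): lon ⌊15.0158/2⌋ = 7; lat ⌊8.3595/1⌋ = 8.
Subsquare (5′×2.5′, letters a–x): lon ⌊1.0158/0.0833333⌋ = 12 → m; lat ⌊0.3595/0.0416667⌋ = 8 → i.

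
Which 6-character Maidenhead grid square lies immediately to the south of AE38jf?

Latitude subsquare f = 5; −1 → 4 = e.
The longitude characters are unchanged.

AE38je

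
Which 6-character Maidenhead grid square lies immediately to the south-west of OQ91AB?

OQ81xa

Longitude subsquare a = 0; −1 → -1, wraps to 23 = x, carry into square.
Longitude square 9; −1 → 8.
Latitude subsquare b = 1; −1 → 0 = a.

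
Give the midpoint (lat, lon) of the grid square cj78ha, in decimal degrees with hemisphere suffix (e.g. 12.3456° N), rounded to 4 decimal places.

Field C=2, J=9: +2·20° lon, +9·10° lat → SW at lon -140°, lat 0°.
Square 7, 8: +7·2° lon, +8·1° lat → SW at lon -126°, lat 8°.
Subsquare h=7, a=0: +7·0.0833333° lon, +0·0.0416667° lat → SW at lon -125.417°, lat 8°.
Cell spans 0.0833333° lon × 0.0416667° lat. Centre is SW corner plus half of each.
latitude 8.0208° N, longitude 125.3750° W.

8.0208° N, 125.3750° W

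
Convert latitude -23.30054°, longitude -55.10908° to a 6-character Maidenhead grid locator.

GG26kq

Add 180° to longitude and 90° to latitude: 124.8909, 66.6995.
Field: 124.8909/20 → 6 → G, 66.6995/10 → 6 → G; chars GG.
Square: 4.8909/2 → 2, 6.6995/1 → 6; chars 26.
Subsquare: 0.8909/0.0833333 → 10 → k, 0.6995/0.0416667 → 16 → q; chars kq.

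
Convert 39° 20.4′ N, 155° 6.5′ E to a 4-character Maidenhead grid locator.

Offset from 180°W / 90°S: lon 335.11°, lat 129.34°.
Field (20°×10°, letters A–R): lon ⌊335.11/20⌋ = 16 → Q; lat ⌊129.34/10⌋ = 12 → M.
Square (2°×1°, digits 0–9): lon ⌊15.11/2⌋ = 7; lat ⌊9.34/1⌋ = 9.

QM79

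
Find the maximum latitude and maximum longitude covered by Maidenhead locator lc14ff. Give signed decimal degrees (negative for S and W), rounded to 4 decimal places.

Field L=11, C=2: +11·20° lon, +2·10° lat → SW at lon 40°, lat -70°.
Square 1, 4: +1·2° lon, +4·1° lat → SW at lon 42°, lat -66°.
Subsquare f=5, f=5: +5·0.0833333° lon, +5·0.0416667° lat → SW at lon 42.4167°, lat -65.7917°.
Cell spans 0.0833333° lon × 0.0416667° lat. NE corner is SW corner plus one full cell.
latitude -65.7500, longitude 42.5000.

-65.7500, 42.5000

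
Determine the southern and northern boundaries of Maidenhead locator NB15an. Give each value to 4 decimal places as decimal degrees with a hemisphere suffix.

Field N=13, B=1: +13·20° lon, +1·10° lat → SW at lon 80°, lat -80°.
Square 1, 5: +1·2° lon, +5·1° lat → SW at lon 82°, lat -75°.
Subsquare a=0, n=13: +0·0.0833333° lon, +13·0.0416667° lat → SW at lon 82°, lat -74.4583°.
Cell spans 0.0833333° lon × 0.0416667° lat.
south 74.4583° S, north 74.4167° S.

74.4583° S, 74.4167° S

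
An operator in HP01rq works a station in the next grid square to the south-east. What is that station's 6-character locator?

Longitude subsquare r = 17; +1 → 18 = s.
Latitude subsquare q = 16; −1 → 15 = p.

HP01sp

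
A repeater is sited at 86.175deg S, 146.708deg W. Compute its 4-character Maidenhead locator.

Add 180° to longitude and 90° to latitude: 33.29, 3.83.
Field (20°×10°, letters A–R): lon ⌊33.29/20⌋ = 1 → B; lat ⌊3.83/10⌋ = 0 → A.
Square (2°×1°, digits 0–9): lon ⌊13.29/2⌋ = 6; lat ⌊3.83/1⌋ = 3.

BA63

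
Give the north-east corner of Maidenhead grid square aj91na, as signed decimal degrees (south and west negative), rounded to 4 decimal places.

Field A=0, J=9: +0·20° lon, +9·10° lat → SW at lon -180°, lat 0°.
Square 9, 1: +9·2° lon, +1·1° lat → SW at lon -162°, lat 1°.
Subsquare n=13, a=0: +13·0.0833333° lon, +0·0.0416667° lat → SW at lon -160.917°, lat 1°.
Cell spans 0.0833333° lon × 0.0416667° lat. NE corner is SW corner plus one full cell.
latitude 1.0417, longitude -160.8333.

1.0417, -160.8333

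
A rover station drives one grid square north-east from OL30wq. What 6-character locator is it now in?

OL30xr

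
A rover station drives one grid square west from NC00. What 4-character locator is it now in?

Longitude square 0; −1 → -1, wraps to 9, carry into field.
Longitude field N = 13; −1 → 12 = M.
The latitude characters are unchanged.

MC90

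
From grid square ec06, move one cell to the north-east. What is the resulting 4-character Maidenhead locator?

EC17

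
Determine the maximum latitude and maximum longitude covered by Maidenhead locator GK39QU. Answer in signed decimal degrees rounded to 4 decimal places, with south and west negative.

19.8750, -52.5833

Field G=6, K=10: +6·20° lon, +10·10° lat → SW at lon -60°, lat 10°.
Square 3, 9: +3·2° lon, +9·1° lat → SW at lon -54°, lat 19°.
Subsquare q=16, u=20: +16·0.0833333° lon, +20·0.0416667° lat → SW at lon -52.6667°, lat 19.8333°.
Cell spans 0.0833333° lon × 0.0416667° lat. NE corner is SW corner plus one full cell.
latitude 19.8750, longitude -52.5833.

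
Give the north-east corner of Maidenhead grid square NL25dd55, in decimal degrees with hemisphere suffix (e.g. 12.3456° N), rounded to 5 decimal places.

25.15000° N, 84.30000° E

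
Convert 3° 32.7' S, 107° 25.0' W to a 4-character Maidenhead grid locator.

Add 180° to longitude and 90° to latitude: 72.58, 86.45.
Field: 72.58/20 → 3 → D, 86.45/10 → 8 → I; chars DI.
Square: 12.58/2 → 6, 6.45/1 → 6; chars 66.

DI66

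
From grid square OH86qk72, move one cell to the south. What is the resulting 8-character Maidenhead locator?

Latitude extended square 2; −1 → 1.
The longitude characters are unchanged.

OH86qk71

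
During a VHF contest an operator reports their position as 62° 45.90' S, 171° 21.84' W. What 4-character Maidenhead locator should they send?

AC47

Offset from 180°W / 90°S: lon 8.64°, lat 27.23°.
Field: lon ⌊8.64/20⌋ = 0 → A; lat ⌊27.23/10⌋ = 2 → C.
Square: lon ⌊8.64/2⌋ = 4; lat ⌊7.23/1⌋ = 7.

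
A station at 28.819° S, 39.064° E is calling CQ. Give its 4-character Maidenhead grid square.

Offset from 180°W / 90°S: lon 219.06°, lat 61.18°.
Field: lon ⌊219.06/20⌋ = 10 → K; lat ⌊61.18/10⌋ = 6 → G.
Square: lon ⌊19.06/2⌋ = 9; lat ⌊1.18/1⌋ = 1.

KG91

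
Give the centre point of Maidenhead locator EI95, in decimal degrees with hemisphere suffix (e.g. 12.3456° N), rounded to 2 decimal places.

4.50° S, 81.00° W

Field E=4, I=8: +4·20° lon, +8·10° lat → SW at lon -100°, lat -10°.
Square 9, 5: +9·2° lon, +5·1° lat → SW at lon -82°, lat -5°.
Cell spans 2° lon × 1° lat. Centre is SW corner plus half of each.
latitude 4.50° S, longitude 81.00° W.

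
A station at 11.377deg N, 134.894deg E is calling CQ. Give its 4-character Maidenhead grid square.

Shift to the Maidenhead origin (180°W, 90°S): lon 314.89, lat 101.38.
Field: lon ⌊314.89/20⌋ = 15 → P; lat ⌊101.38/10⌋ = 10 → K.
Square: lon ⌊14.89/2⌋ = 7; lat ⌊1.38/1⌋ = 1.

PK71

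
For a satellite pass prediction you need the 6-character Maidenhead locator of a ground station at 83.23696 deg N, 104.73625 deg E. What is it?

OR23if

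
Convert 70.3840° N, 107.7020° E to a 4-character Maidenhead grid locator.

Add 180° to longitude and 90° to latitude: 287.70, 160.38.
Field: 287.70/20 → 14 → O, 160.38/10 → 16 → Q; chars OQ.
Square: 7.70/2 → 3, 0.38/1 → 0; chars 30.

OQ30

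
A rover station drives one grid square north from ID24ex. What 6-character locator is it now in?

Latitude subsquare x = 23; +1 → 24, wraps to 0 = a, carry into square.
Latitude square 4; +1 → 5.
The longitude characters are unchanged.

ID25ea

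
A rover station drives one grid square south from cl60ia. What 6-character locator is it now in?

Latitude subsquare a = 0; −1 → -1, wraps to 23 = x, carry into square.
Latitude square 0; −1 → -1, wraps to 9, carry into field.
Latitude field L = 11; −1 → 10 = K.
The longitude characters are unchanged.

CK69ix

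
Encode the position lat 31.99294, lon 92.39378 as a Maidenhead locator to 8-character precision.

NM61ex78

Shift to the Maidenhead origin (180°W, 90°S): lon 272.39378, lat 121.99294.
Field: 272.39378/20 → 13 → N, 121.99294/10 → 12 → M; chars NM.
Square: 12.39378/2 → 6, 1.99294/1 → 1; chars 61.
Subsquare: 0.39378/0.0833333 → 4 → e, 0.99294/0.0416667 → 23 → x; chars ex.
Extended square: 0.06045/0.00833333 → 7, 0.03461/0.00416667 → 8; chars 78.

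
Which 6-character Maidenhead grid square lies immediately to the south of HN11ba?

HN10bx

Latitude subsquare a = 0; −1 → -1, wraps to 23 = x, carry into square.
Latitude square 1; −1 → 0.
The longitude characters are unchanged.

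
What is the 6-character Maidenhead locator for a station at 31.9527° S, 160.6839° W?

Add 180° to longitude and 90° to latitude: 19.3161, 58.0473.
Field: 19.3161/20 → 0 → A, 58.0473/10 → 5 → F; chars AF.
Square: 19.3161/2 → 9, 8.0473/1 → 8; chars 98.
Subsquare: 1.3161/0.0833333 → 15 → p, 0.0473/0.0416667 → 1 → b; chars pb.

AF98pb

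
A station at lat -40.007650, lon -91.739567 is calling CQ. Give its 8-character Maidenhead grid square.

EE49dx18

Add 180° to longitude and 90° to latitude: 88.26043, 49.99235.
Field (20°×10°, letters A–R): 88.26043/20 → 4 → E, 49.99235/10 → 4 → E; chars EE.
Square (2°×1°, digits 0–9): 8.26043/2 → 4, 9.99235/1 → 9; chars 49.
Subsquare (5′×2.5′, letters a–x): 0.26043/0.0833333 → 3 → d, 0.99235/0.0416667 → 23 → x; chars dx.
Extended square (30″×15″, digits 0–9): 0.01043/0.00833333 → 1, 0.03402/0.00416667 → 8; chars 18.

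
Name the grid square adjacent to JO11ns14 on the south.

JO11ns13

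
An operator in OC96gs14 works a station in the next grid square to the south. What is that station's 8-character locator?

OC96gs13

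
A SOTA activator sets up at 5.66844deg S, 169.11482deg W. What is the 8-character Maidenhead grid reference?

AI54kh69

Shift to the Maidenhead origin (180°W, 90°S): lon 10.88518, lat 84.33156.
Field (20°×10°, letters A–R): lon ⌊10.88518/20⌋ = 0 → A; lat ⌊84.33156/10⌋ = 8 → I.
Square (2°×1°, digits 0–9): lon ⌊10.88518/2⌋ = 5; lat ⌊4.33156/1⌋ = 4.
Subsquare (5′×2.5′, letters a–x): lon ⌊0.88518/0.0833333⌋ = 10 → k; lat ⌊0.33156/0.0416667⌋ = 7 → h.
Extended square (30″×15″, digits 0–9): lon ⌊0.05185/0.00833333⌋ = 6; lat ⌊0.03989/0.00416667⌋ = 9.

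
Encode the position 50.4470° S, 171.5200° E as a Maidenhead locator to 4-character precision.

RD59

Shift to the Maidenhead origin (180°W, 90°S): lon 351.52, lat 39.55.
Field (20°×10°, letters A–R): 351.52/20 → 17 → R, 39.55/10 → 3 → D; chars RD.
Square (2°×1°, digits 0–9): 11.52/2 → 5, 9.55/1 → 9; chars 59.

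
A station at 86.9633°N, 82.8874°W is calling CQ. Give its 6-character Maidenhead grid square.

Shift to the Maidenhead origin (180°W, 90°S): lon 97.1126, lat 176.9633.
Field: 97.1126/20 → 4 → E, 176.9633/10 → 17 → R; chars ER.
Square: 17.1126/2 → 8, 6.9633/1 → 6; chars 86.
Subsquare: 1.1126/0.0833333 → 13 → n, 0.9633/0.0416667 → 23 → x; chars nx.

ER86nx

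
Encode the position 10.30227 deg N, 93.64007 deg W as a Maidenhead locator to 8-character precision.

EK30eh32

Shift to the Maidenhead origin (180°W, 90°S): lon 86.35993, lat 100.30227.
Field: 86.35993/20 → 4 → E, 100.30227/10 → 10 → K; chars EK.
Square: 6.35993/2 → 3, 0.30227/1 → 0; chars 30.
Subsquare: 0.35993/0.0833333 → 4 → e, 0.30227/0.0416667 → 7 → h; chars eh.
Extended square: 0.02660/0.00833333 → 3, 0.01060/0.00416667 → 2; chars 32.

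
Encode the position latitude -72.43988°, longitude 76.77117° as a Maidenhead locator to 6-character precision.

Offset from 180°W / 90°S: lon 256.7712°, lat 17.5601°.
Field: 256.7712/20 → 12 → M, 17.5601/10 → 1 → B; chars MB.
Square: 16.7712/2 → 8, 7.5601/1 → 7; chars 87.
Subsquare: 0.7712/0.0833333 → 9 → j, 0.5601/0.0416667 → 13 → n; chars jn.

MB87jn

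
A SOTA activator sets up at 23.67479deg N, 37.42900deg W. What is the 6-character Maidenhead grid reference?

HL13gq

Offset from 180°W / 90°S: lon 142.5710°, lat 113.6748°.
Field: lon ⌊142.5710/20⌋ = 7 → H; lat ⌊113.6748/10⌋ = 11 → L.
Square: lon ⌊2.5710/2⌋ = 1; lat ⌊3.6748/1⌋ = 3.
Subsquare: lon ⌊0.5710/0.0833333⌋ = 6 → g; lat ⌊0.6748/0.0416667⌋ = 16 → q.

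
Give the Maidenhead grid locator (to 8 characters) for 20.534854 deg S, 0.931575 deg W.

IG99ml81

Add 180° to longitude and 90° to latitude: 179.06842, 69.46515.
Field (20°×10°, letters A–R): lon ⌊179.06842/20⌋ = 8 → I; lat ⌊69.46515/10⌋ = 6 → G.
Square (2°×1°, digits 0–9): lon ⌊19.06842/2⌋ = 9; lat ⌊9.46515/1⌋ = 9.
Subsquare (5′×2.5′, letters a–x): lon ⌊1.06842/0.0833333⌋ = 12 → m; lat ⌊0.46515/0.0416667⌋ = 11 → l.
Extended square (30″×15″, digits 0–9): lon ⌊0.06842/0.00833333⌋ = 8; lat ⌊0.00681/0.00416667⌋ = 1.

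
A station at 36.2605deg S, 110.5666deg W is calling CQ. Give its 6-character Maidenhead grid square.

DF43rr

Offset from 180°W / 90°S: lon 69.4334°, lat 53.7395°.
Field (20°×10°, letters A–R): 69.4334/20 → 3 → D, 53.7395/10 → 5 → F; chars DF.
Square (2°×1°, digits 0–9): 9.4334/2 → 4, 3.7395/1 → 3; chars 43.
Subsquare (5′×2.5′, letters a–x): 1.4334/0.0833333 → 17 → r, 0.7395/0.0416667 → 17 → r; chars rr.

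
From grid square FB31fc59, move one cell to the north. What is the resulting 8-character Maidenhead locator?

FB31fd50

Latitude extended square 9; +1 → 10, wraps to 0, carry into subsquare.
Latitude subsquare c = 2; +1 → 3 = d.
The longitude characters are unchanged.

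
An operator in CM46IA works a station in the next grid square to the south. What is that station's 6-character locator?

CM45ix

Latitude subsquare a = 0; −1 → -1, wraps to 23 = x, carry into square.
Latitude square 6; −1 → 5.
The longitude characters are unchanged.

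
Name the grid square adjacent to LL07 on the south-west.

KL96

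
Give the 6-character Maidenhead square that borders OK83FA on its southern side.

Latitude subsquare a = 0; −1 → -1, wraps to 23 = x, carry into square.
Latitude square 3; −1 → 2.
The longitude characters are unchanged.

OK82fx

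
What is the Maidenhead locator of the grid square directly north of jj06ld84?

JJ06ld85

Latitude extended square 4; +1 → 5.
The longitude characters are unchanged.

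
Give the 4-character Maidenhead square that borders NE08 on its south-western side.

Longitude square 0; −1 → -1, wraps to 9, carry into field.
Longitude field N = 13; −1 → 12 = M.
Latitude square 8; −1 → 7.

ME97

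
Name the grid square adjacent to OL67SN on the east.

Longitude subsquare s = 18; +1 → 19 = t.
The latitude characters are unchanged.

OL67tn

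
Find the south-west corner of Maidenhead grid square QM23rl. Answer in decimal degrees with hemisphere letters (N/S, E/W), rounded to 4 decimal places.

33.4583° N, 145.4167° E

Field Q=16, M=12: +16·20° lon, +12·10° lat → SW at lon 140°, lat 30°.
Square 2, 3: +2·2° lon, +3·1° lat → SW at lon 144°, lat 33°.
Subsquare r=17, l=11: +17·0.0833333° lon, +11·0.0416667° lat → SW at lon 145.417°, lat 33.4583°.
latitude 33.4583° N, longitude 145.4167° E.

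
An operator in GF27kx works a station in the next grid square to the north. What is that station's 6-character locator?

GF28ka

Latitude subsquare x = 23; +1 → 24, wraps to 0 = a, carry into square.
Latitude square 7; +1 → 8.
The longitude characters are unchanged.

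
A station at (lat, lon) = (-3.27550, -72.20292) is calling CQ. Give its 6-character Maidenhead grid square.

Offset from 180°W / 90°S: lon 107.7971°, lat 86.7245°.
Field (20°×10°, letters A–R): lon ⌊107.7971/20⌋ = 5 → F; lat ⌊86.7245/10⌋ = 8 → I.
Square (2°×1°, digits 0–9): lon ⌊7.7971/2⌋ = 3; lat ⌊6.7245/1⌋ = 6.
Subsquare (5′×2.5′, letters a–x): lon ⌊1.7971/0.0833333⌋ = 21 → v; lat ⌊0.7245/0.0416667⌋ = 17 → r.

FI36vr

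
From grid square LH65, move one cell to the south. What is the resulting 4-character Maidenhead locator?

LH64

Latitude square 5; −1 → 4.
The longitude characters are unchanged.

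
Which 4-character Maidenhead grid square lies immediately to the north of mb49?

MC40

Latitude square 9; +1 → 10, wraps to 0, carry into field.
Latitude field B = 1; +1 → 2 = C.
The longitude characters are unchanged.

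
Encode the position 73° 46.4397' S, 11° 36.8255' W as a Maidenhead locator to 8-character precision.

IB46ef64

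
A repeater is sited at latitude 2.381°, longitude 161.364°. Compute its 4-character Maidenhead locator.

Add 180° to longitude and 90° to latitude: 341.36, 92.38.
Field (20°×10°, letters A–R): 341.36/20 → 17 → R, 92.38/10 → 9 → J; chars RJ.
Square (2°×1°, digits 0–9): 1.36/2 → 0, 2.38/1 → 2; chars 02.

RJ02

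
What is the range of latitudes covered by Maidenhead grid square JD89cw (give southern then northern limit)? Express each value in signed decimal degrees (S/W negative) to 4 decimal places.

Field J=9, D=3: +9·20° lon, +3·10° lat → SW at lon 0°, lat -60°.
Square 8, 9: +8·2° lon, +9·1° lat → SW at lon 16°, lat -51°.
Subsquare c=2, w=22: +2·0.0833333° lon, +22·0.0416667° lat → SW at lon 16.1667°, lat -50.0833°.
Cell spans 0.0833333° lon × 0.0416667° lat.
south -50.0833, north -50.0417.

-50.0833, -50.0417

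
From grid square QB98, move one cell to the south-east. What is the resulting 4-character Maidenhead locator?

Longitude square 9; +1 → 10, wraps to 0, carry into field.
Longitude field Q = 16; +1 → 17 = R.
Latitude square 8; −1 → 7.

RB07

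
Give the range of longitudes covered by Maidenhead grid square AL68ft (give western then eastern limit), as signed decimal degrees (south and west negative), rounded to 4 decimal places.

-167.5833, -167.5000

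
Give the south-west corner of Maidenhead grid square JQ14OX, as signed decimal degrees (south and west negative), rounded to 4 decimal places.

Field J=9, Q=16: +9·20° lon, +16·10° lat → SW at lon 0°, lat 70°.
Square 1, 4: +1·2° lon, +4·1° lat → SW at lon 2°, lat 74°.
Subsquare o=14, x=23: +14·0.0833333° lon, +23·0.0416667° lat → SW at lon 3.16667°, lat 74.9583°.
latitude 74.9583, longitude 3.1667.

74.9583, 3.1667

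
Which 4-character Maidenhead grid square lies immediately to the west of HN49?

HN39

Longitude square 4; −1 → 3.
The latitude characters are unchanged.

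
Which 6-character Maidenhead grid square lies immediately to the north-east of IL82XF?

Longitude subsquare x = 23; +1 → 24, wraps to 0 = a, carry into square.
Longitude square 8; +1 → 9.
Latitude subsquare f = 5; +1 → 6 = g.

IL92ag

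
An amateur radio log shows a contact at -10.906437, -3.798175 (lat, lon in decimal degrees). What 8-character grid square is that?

Shift to the Maidenhead origin (180°W, 90°S): lon 176.20183, lat 79.09356.
Field (20°×10°, letters A–R): lon ⌊176.20183/20⌋ = 8 → I; lat ⌊79.09356/10⌋ = 7 → H.
Square (2°×1°, digits 0–9): lon ⌊16.20183/2⌋ = 8; lat ⌊9.09356/1⌋ = 9.
Subsquare (5′×2.5′, letters a–x): lon ⌊0.20183/0.0833333⌋ = 2 → c; lat ⌊0.09356/0.0416667⌋ = 2 → c.
Extended square (30″×15″, digits 0–9): lon ⌊0.03516/0.00833333⌋ = 4; lat ⌊0.01023/0.00416667⌋ = 2.

IH89cc42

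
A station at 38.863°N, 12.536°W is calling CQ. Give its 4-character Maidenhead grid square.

IM38

Shift to the Maidenhead origin (180°W, 90°S): lon 167.46, lat 128.86.
Field: 167.46/20 → 8 → I, 128.86/10 → 12 → M; chars IM.
Square: 7.46/2 → 3, 8.86/1 → 8; chars 38.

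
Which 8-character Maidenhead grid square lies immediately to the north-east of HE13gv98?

HE13hv09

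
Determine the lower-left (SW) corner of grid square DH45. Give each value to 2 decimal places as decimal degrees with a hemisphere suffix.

15.00° S, 112.00° W

Field D=3, H=7: +3·20° lon, +7·10° lat → SW at lon -120°, lat -20°.
Square 4, 5: +4·2° lon, +5·1° lat → SW at lon -112°, lat -15°.
latitude 15.00° S, longitude 112.00° W.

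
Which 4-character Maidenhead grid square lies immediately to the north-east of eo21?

EO32

Longitude square 2; +1 → 3.
Latitude square 1; +1 → 2.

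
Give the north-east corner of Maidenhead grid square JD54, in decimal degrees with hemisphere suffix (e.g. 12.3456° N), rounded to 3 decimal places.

55.000° S, 12.000° E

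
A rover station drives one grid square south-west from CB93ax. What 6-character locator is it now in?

CB83xw

Longitude subsquare a = 0; −1 → -1, wraps to 23 = x, carry into square.
Longitude square 9; −1 → 8.
Latitude subsquare x = 23; −1 → 22 = w.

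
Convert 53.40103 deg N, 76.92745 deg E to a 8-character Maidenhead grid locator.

MO83lj16

Add 180° to longitude and 90° to latitude: 256.92745, 143.40103.
Field: 256.92745/20 → 12 → M, 143.40103/10 → 14 → O; chars MO.
Square: 16.92745/2 → 8, 3.40103/1 → 3; chars 83.
Subsquare: 0.92745/0.0833333 → 11 → l, 0.40103/0.0416667 → 9 → j; chars lj.
Extended square: 0.01078/0.00833333 → 1, 0.02603/0.00416667 → 6; chars 16.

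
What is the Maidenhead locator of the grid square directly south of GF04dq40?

Latitude extended square 0; −1 → -1, wraps to 9, carry into subsquare.
Latitude subsquare q = 16; −1 → 15 = p.
The longitude characters are unchanged.

GF04dp49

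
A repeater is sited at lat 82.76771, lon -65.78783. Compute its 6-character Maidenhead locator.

FR72cs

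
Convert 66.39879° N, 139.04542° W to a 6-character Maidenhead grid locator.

Offset from 180°W / 90°S: lon 40.9546°, lat 156.3988°.
Field (20°×10°, letters A–R): 40.9546/20 → 2 → C, 156.3988/10 → 15 → P; chars CP.
Square (2°×1°, digits 0–9): 0.9546/2 → 0, 6.3988/1 → 6; chars 06.
Subsquare (5′×2.5′, letters a–x): 0.9546/0.0833333 → 11 → l, 0.3988/0.0416667 → 9 → j; chars lj.

CP06lj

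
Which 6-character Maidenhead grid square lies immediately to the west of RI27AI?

Longitude subsquare a = 0; −1 → -1, wraps to 23 = x, carry into square.
Longitude square 2; −1 → 1.
The latitude characters are unchanged.

RI17xi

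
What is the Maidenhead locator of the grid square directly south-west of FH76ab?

FH66xa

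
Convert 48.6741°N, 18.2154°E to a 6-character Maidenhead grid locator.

Add 180° to longitude and 90° to latitude: 198.2154, 138.6741.
Field (20°×10°, letters A–R): lon ⌊198.2154/20⌋ = 9 → J; lat ⌊138.6741/10⌋ = 13 → N.
Square (2°×1°, digits 0–9): lon ⌊18.2154/2⌋ = 9; lat ⌊8.6741/1⌋ = 8.
Subsquare (5′×2.5′, letters a–x): lon ⌊0.2154/0.0833333⌋ = 2 → c; lat ⌊0.6741/0.0416667⌋ = 16 → q.

JN98cq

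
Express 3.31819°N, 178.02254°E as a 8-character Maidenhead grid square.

RJ93ah26

Offset from 180°W / 90°S: lon 358.02254°, lat 93.31819°.
Field: lon ⌊358.02254/20⌋ = 17 → R; lat ⌊93.31819/10⌋ = 9 → J.
Square: lon ⌊18.02254/2⌋ = 9; lat ⌊3.31819/1⌋ = 3.
Subsquare: lon ⌊0.02254/0.0833333⌋ = 0 → a; lat ⌊0.31819/0.0416667⌋ = 7 → h.
Extended square: lon ⌊0.02254/0.00833333⌋ = 2; lat ⌊0.02652/0.00416667⌋ = 6.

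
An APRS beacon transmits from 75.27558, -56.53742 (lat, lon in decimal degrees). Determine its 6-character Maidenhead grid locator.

GQ15rg

Offset from 180°W / 90°S: lon 123.4626°, lat 165.2756°.
Field: 123.4626/20 → 6 → G, 165.2756/10 → 16 → Q; chars GQ.
Square: 3.4626/2 → 1, 5.2756/1 → 5; chars 15.
Subsquare: 1.4626/0.0833333 → 17 → r, 0.2756/0.0416667 → 6 → g; chars rg.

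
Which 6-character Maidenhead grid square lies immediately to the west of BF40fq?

Longitude subsquare f = 5; −1 → 4 = e.
The latitude characters are unchanged.

BF40eq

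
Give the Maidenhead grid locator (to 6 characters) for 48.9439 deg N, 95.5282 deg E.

NN78sw

Offset from 180°W / 90°S: lon 275.5282°, lat 138.9439°.
Field: lon ⌊275.5282/20⌋ = 13 → N; lat ⌊138.9439/10⌋ = 13 → N.
Square: lon ⌊15.5282/2⌋ = 7; lat ⌊8.9439/1⌋ = 8.
Subsquare: lon ⌊1.5282/0.0833333⌋ = 18 → s; lat ⌊0.9439/0.0416667⌋ = 22 → w.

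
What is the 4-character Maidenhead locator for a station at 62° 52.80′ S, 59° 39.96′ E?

Add 180° to longitude and 90° to latitude: 239.67, 27.12.
Field: lon ⌊239.67/20⌋ = 11 → L; lat ⌊27.12/10⌋ = 2 → C.
Square: lon ⌊19.67/2⌋ = 9; lat ⌊7.12/1⌋ = 7.

LC97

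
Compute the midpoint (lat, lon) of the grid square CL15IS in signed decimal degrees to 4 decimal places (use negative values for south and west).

Field C=2, L=11: +2·20° lon, +11·10° lat → SW at lon -140°, lat 20°.
Square 1, 5: +1·2° lon, +5·1° lat → SW at lon -138°, lat 25°.
Subsquare i=8, s=18: +8·0.0833333° lon, +18·0.0416667° lat → SW at lon -137.333°, lat 25.75°.
Cell spans 0.0833333° lon × 0.0416667° lat. Centre is SW corner plus half of each.
latitude 25.7708, longitude -137.2917.

25.7708, -137.2917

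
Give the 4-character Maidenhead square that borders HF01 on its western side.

Longitude square 0; −1 → -1, wraps to 9, carry into field.
Longitude field H = 7; −1 → 6 = G.
The latitude characters are unchanged.

GF91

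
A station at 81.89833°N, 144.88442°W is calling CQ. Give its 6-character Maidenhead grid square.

Offset from 180°W / 90°S: lon 35.1156°, lat 171.8983°.
Field: 35.1156/20 → 1 → B, 171.8983/10 → 17 → R; chars BR.
Square: 15.1156/2 → 7, 1.8983/1 → 1; chars 71.
Subsquare: 1.1156/0.0833333 → 13 → n, 0.8983/0.0416667 → 21 → v; chars nv.

BR71nv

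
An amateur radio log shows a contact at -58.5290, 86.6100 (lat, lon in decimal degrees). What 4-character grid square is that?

ND31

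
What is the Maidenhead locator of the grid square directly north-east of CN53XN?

CN63ao

Longitude subsquare x = 23; +1 → 24, wraps to 0 = a, carry into square.
Longitude square 5; +1 → 6.
Latitude subsquare n = 13; +1 → 14 = o.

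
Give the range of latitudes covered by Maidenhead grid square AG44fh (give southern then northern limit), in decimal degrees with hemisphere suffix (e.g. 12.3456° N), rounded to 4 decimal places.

25.7083° S, 25.6667° S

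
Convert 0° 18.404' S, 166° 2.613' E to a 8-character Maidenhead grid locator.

Offset from 180°W / 90°S: lon 346.04355°, lat 89.69327°.
Field: 346.04355/20 → 17 → R, 89.69327/10 → 8 → I; chars RI.
Square: 6.04355/2 → 3, 9.69327/1 → 9; chars 39.
Subsquare: 0.04355/0.0833333 → 0 → a, 0.69327/0.0416667 → 16 → q; chars aq.
Extended square: 0.04355/0.00833333 → 5, 0.02660/0.00416667 → 6; chars 56.

RI39aq56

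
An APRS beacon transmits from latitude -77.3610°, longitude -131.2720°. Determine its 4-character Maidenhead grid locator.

CB42

Offset from 180°W / 90°S: lon 48.73°, lat 12.64°.
Field: 48.73/20 → 2 → C, 12.64/10 → 1 → B; chars CB.
Square: 8.73/2 → 4, 2.64/1 → 2; chars 42.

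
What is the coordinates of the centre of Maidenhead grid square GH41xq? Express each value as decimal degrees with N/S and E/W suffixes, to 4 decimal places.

18.3125° S, 50.0417° W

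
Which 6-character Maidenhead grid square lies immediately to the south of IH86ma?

IH85mx

Latitude subsquare a = 0; −1 → -1, wraps to 23 = x, carry into square.
Latitude square 6; −1 → 5.
The longitude characters are unchanged.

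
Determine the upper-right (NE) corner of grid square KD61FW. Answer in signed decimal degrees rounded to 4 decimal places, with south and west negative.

-58.0417, 32.5000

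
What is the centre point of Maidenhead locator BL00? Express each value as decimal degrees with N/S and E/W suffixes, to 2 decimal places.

Field B=1, L=11: +1·20° lon, +11·10° lat → SW at lon -160°, lat 20°.
Square 0, 0: +0·2° lon, +0·1° lat → SW at lon -160°, lat 20°.
Cell spans 2° lon × 1° lat. Centre is SW corner plus half of each.
latitude 20.50° N, longitude 159.00° W.

20.50° N, 159.00° W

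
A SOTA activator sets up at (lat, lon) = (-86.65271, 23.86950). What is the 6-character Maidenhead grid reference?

KA13wi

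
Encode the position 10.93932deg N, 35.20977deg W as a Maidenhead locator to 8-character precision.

Add 180° to longitude and 90° to latitude: 144.79023, 100.93932.
Field (20°×10°, letters A–R): 144.79023/20 → 7 → H, 100.93932/10 → 10 → K; chars HK.
Square (2°×1°, digits 0–9): 4.79023/2 → 2, 0.93932/1 → 0; chars 20.
Subsquare (5′×2.5′, letters a–x): 0.79023/0.0833333 → 9 → j, 0.93932/0.0416667 → 22 → w; chars jw.
Extended square (30″×15″, digits 0–9): 0.04023/0.00833333 → 4, 0.02265/0.00416667 → 5; chars 45.

HK20jw45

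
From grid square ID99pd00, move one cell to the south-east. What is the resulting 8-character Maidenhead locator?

ID99pc19

Longitude extended square 0; +1 → 1.
Latitude extended square 0; −1 → -1, wraps to 9, carry into subsquare.
Latitude subsquare d = 3; −1 → 2 = c.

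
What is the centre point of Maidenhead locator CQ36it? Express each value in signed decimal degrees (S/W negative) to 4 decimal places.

Field C=2, Q=16: +2·20° lon, +16·10° lat → SW at lon -140°, lat 70°.
Square 3, 6: +3·2° lon, +6·1° lat → SW at lon -134°, lat 76°.
Subsquare i=8, t=19: +8·0.0833333° lon, +19·0.0416667° lat → SW at lon -133.333°, lat 76.7917°.
Cell spans 0.0833333° lon × 0.0416667° lat. Centre is SW corner plus half of each.
latitude 76.8125, longitude -133.2917.

76.8125, -133.2917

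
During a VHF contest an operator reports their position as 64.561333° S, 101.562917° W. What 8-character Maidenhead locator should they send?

Shift to the Maidenhead origin (180°W, 90°S): lon 78.43708, lat 25.43867.
Field: lon ⌊78.43708/20⌋ = 3 → D; lat ⌊25.43867/10⌋ = 2 → C.
Square: lon ⌊18.43708/2⌋ = 9; lat ⌊5.43867/1⌋ = 5.
Subsquare: lon ⌊0.43708/0.0833333⌋ = 5 → f; lat ⌊0.43867/0.0416667⌋ = 10 → k.
Extended square: lon ⌊0.02042/0.00833333⌋ = 2; lat ⌊0.02200/0.00416667⌋ = 5.

DC95fk25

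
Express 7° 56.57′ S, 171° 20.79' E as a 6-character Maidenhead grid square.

Offset from 180°W / 90°S: lon 351.3465°, lat 82.0572°.
Field: 351.3465/20 → 17 → R, 82.0572/10 → 8 → I; chars RI.
Square: 11.3465/2 → 5, 2.0572/1 → 2; chars 52.
Subsquare: 1.3465/0.0833333 → 16 → q, 0.0572/0.0416667 → 1 → b; chars qb.

RI52qb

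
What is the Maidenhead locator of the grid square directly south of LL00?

LK09

Latitude square 0; −1 → -1, wraps to 9, carry into field.
Latitude field L = 11; −1 → 10 = K.
The longitude characters are unchanged.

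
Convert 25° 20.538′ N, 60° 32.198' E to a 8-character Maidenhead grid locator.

Add 180° to longitude and 90° to latitude: 240.53663, 115.34230.
Field (20°×10°, letters A–R): lon ⌊240.53663/20⌋ = 12 → M; lat ⌊115.34230/10⌋ = 11 → L.
Square (2°×1°, digits 0–9): lon ⌊0.53663/2⌋ = 0; lat ⌊5.34230/1⌋ = 5.
Subsquare (5′×2.5′, letters a–x): lon ⌊0.53663/0.0833333⌋ = 6 → g; lat ⌊0.34230/0.0416667⌋ = 8 → i.
Extended square (30″×15″, digits 0–9): lon ⌊0.03663/0.00833333⌋ = 4; lat ⌊0.00897/0.00416667⌋ = 2.

ML05gi42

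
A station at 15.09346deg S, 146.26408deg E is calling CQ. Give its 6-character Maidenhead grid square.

Shift to the Maidenhead origin (180°W, 90°S): lon 326.2641, lat 74.9065.
Field: lon ⌊326.2641/20⌋ = 16 → Q; lat ⌊74.9065/10⌋ = 7 → H.
Square: lon ⌊6.2641/2⌋ = 3; lat ⌊4.9065/1⌋ = 4.
Subsquare: lon ⌊0.2641/0.0833333⌋ = 3 → d; lat ⌊0.9065/0.0416667⌋ = 21 → v.

QH34dv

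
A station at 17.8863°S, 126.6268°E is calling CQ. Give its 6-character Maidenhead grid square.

Add 180° to longitude and 90° to latitude: 306.6268, 72.1137.
Field: 306.6268/20 → 15 → P, 72.1137/10 → 7 → H; chars PH.
Square: 6.6268/2 → 3, 2.1137/1 → 2; chars 32.
Subsquare: 0.6268/0.0833333 → 7 → h, 0.1137/0.0416667 → 2 → c; chars hc.

PH32hc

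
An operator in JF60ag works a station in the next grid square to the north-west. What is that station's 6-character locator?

Longitude subsquare a = 0; −1 → -1, wraps to 23 = x, carry into square.
Longitude square 6; −1 → 5.
Latitude subsquare g = 6; +1 → 7 = h.

JF50xh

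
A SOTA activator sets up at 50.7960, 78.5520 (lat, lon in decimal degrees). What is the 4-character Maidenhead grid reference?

MO90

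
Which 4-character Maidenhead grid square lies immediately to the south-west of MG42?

Longitude square 4; −1 → 3.
Latitude square 2; −1 → 1.

MG31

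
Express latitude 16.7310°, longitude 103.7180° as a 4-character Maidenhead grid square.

OK16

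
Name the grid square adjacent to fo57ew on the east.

FO57fw

Longitude subsquare e = 4; +1 → 5 = f.
The latitude characters are unchanged.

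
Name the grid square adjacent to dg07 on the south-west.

CG96

Longitude square 0; −1 → -1, wraps to 9, carry into field.
Longitude field D = 3; −1 → 2 = C.
Latitude square 7; −1 → 6.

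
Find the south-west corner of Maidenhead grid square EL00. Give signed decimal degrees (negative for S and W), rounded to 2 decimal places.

Field E=4, L=11: +4·20° lon, +11·10° lat → SW at lon -100°, lat 20°.
Square 0, 0: +0·2° lon, +0·1° lat → SW at lon -100°, lat 20°.
latitude 20.00, longitude -100.00.

20.00, -100.00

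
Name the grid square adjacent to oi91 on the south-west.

Longitude square 9; −1 → 8.
Latitude square 1; −1 → 0.

OI80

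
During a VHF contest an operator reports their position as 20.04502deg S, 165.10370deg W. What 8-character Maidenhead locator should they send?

AG79kw79

Add 180° to longitude and 90° to latitude: 14.89630, 69.95498.
Field: lon ⌊14.89630/20⌋ = 0 → A; lat ⌊69.95498/10⌋ = 6 → G.
Square: lon ⌊14.89630/2⌋ = 7; lat ⌊9.95498/1⌋ = 9.
Subsquare: lon ⌊0.89630/0.0833333⌋ = 10 → k; lat ⌊0.95498/0.0416667⌋ = 22 → w.
Extended square: lon ⌊0.06297/0.00833333⌋ = 7; lat ⌊0.03831/0.00416667⌋ = 9.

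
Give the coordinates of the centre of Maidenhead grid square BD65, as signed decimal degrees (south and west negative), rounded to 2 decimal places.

Field B=1, D=3: +1·20° lon, +3·10° lat → SW at lon -160°, lat -60°.
Square 6, 5: +6·2° lon, +5·1° lat → SW at lon -148°, lat -55°.
Cell spans 2° lon × 1° lat. Centre is SW corner plus half of each.
latitude -54.50, longitude -147.00.

-54.50, -147.00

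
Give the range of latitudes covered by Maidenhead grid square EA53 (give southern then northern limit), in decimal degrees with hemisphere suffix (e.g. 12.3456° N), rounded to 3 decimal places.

87.000° S, 86.000° S

Field E=4, A=0: +4·20° lon, +0·10° lat → SW at lon -100°, lat -90°.
Square 5, 3: +5·2° lon, +3·1° lat → SW at lon -90°, lat -87°.
Cell spans 2° lon × 1° lat.
south 87.000° S, north 86.000° S.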